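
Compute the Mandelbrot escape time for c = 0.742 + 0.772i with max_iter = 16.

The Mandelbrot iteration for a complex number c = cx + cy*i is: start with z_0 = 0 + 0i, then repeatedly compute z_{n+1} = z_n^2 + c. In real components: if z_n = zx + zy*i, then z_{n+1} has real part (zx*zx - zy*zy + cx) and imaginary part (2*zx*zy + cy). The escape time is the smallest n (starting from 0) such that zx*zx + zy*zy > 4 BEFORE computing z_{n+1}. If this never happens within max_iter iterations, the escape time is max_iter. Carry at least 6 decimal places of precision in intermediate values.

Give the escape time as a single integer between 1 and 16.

Answer: 2

Derivation:
z_0 = 0 + 0i, c = 0.7420 + 0.7720i
Iter 1: z = 0.7420 + 0.7720i, |z|^2 = 1.1465
Iter 2: z = 0.6966 + 1.9176i, |z|^2 = 4.1626
Escaped at iteration 2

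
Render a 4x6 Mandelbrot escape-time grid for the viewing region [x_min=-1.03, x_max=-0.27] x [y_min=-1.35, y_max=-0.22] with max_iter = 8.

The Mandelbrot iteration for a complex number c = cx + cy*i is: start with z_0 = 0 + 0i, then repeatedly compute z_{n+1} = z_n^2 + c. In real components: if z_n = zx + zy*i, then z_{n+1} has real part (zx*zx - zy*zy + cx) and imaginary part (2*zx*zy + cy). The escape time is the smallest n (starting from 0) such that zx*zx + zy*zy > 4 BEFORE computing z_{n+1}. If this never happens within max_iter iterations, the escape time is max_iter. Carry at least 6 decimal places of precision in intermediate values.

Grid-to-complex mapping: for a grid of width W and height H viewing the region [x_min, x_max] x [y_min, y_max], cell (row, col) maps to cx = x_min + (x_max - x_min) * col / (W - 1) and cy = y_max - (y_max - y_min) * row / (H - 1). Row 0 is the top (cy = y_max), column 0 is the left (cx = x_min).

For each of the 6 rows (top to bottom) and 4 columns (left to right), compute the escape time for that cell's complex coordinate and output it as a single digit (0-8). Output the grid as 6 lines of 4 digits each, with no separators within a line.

Answer: 8888
5788
4588
3447
3334
2222

Derivation:
(row=0, col=0): c = -1.0300 + -0.2200i → escape time 8
(row=0, col=1): c = -0.7767 + -0.2200i → escape time 8
(row=0, col=2): c = -0.5233 + -0.2200i → escape time 8
(row=0, col=3): c = -0.2700 + -0.2200i → escape time 8
(row=1, col=0): c = -1.0300 + -0.4460i → escape time 5
(row=1, col=1): c = -0.7767 + -0.4460i → escape time 7
(row=1, col=2): c = -0.5233 + -0.4460i → escape time 8
(row=1, col=3): c = -0.2700 + -0.4460i → escape time 8
(row=2, col=0): c = -1.0300 + -0.6720i → escape time 4
(row=2, col=1): c = -0.7767 + -0.6720i → escape time 5
(row=2, col=2): c = -0.5233 + -0.6720i → escape time 8
(row=2, col=3): c = -0.2700 + -0.6720i → escape time 8
(row=3, col=0): c = -1.0300 + -0.8980i → escape time 3
(row=3, col=1): c = -0.7767 + -0.8980i → escape time 4
(row=3, col=2): c = -0.5233 + -0.8980i → escape time 4
(row=3, col=3): c = -0.2700 + -0.8980i → escape time 7
(row=4, col=0): c = -1.0300 + -1.1240i → escape time 3
(row=4, col=1): c = -0.7767 + -1.1240i → escape time 3
(row=4, col=2): c = -0.5233 + -1.1240i → escape time 3
(row=4, col=3): c = -0.2700 + -1.1240i → escape time 4
(row=5, col=0): c = -1.0300 + -1.3500i → escape time 2
(row=5, col=1): c = -0.7767 + -1.3500i → escape time 2
(row=5, col=2): c = -0.5233 + -1.3500i → escape time 2
(row=5, col=3): c = -0.2700 + -1.3500i → escape time 2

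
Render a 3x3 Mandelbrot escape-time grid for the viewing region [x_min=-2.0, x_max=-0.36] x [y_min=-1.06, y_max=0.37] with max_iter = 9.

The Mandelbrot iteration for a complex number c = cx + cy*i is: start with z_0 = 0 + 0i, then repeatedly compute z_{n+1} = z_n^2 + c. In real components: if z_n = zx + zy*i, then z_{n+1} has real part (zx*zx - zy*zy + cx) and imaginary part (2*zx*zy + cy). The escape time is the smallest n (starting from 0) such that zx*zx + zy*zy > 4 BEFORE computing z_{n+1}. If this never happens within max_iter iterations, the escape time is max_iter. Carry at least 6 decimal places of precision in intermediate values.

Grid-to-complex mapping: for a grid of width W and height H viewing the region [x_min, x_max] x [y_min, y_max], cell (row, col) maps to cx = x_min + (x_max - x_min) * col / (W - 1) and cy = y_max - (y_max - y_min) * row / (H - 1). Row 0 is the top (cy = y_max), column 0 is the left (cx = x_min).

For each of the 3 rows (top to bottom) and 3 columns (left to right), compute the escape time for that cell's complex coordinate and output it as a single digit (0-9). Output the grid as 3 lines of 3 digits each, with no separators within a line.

(row=0, col=0): c = -2.0000 + 0.3700i → escape time 1
(row=0, col=1): c = -1.1800 + 0.3700i → escape time 8
(row=0, col=2): c = -0.3600 + 0.3700i → escape time 9
(row=1, col=0): c = -2.0000 + -0.3450i → escape time 1
(row=1, col=1): c = -1.1800 + -0.3450i → escape time 9
(row=1, col=2): c = -0.3600 + -0.3450i → escape time 9
(row=2, col=0): c = -2.0000 + -1.0600i → escape time 1
(row=2, col=1): c = -1.1800 + -1.0600i → escape time 3
(row=2, col=2): c = -0.3600 + -1.0600i → escape time 4

Answer: 189
199
134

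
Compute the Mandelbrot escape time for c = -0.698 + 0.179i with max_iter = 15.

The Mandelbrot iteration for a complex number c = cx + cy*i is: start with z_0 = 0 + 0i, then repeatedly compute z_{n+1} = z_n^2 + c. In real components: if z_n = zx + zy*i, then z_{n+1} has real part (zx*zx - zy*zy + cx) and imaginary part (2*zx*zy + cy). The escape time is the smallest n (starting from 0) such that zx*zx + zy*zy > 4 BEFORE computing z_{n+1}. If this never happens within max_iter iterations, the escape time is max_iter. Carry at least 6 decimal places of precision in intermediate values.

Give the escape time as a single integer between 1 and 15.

Answer: 15

Derivation:
z_0 = 0 + 0i, c = -0.6980 + 0.1790i
Iter 1: z = -0.6980 + 0.1790i, |z|^2 = 0.5192
Iter 2: z = -0.2428 + -0.0709i, |z|^2 = 0.0640
Iter 3: z = -0.6441 + 0.2134i, |z|^2 = 0.4604
Iter 4: z = -0.3287 + -0.0959i, |z|^2 = 0.1173
Iter 5: z = -0.5991 + 0.2421i, |z|^2 = 0.4175
Iter 6: z = -0.3976 + -0.1111i, |z|^2 = 0.1705
Iter 7: z = -0.5522 + 0.2673i, |z|^2 = 0.3764
Iter 8: z = -0.4645 + -0.1162i, |z|^2 = 0.2293
Iter 9: z = -0.4957 + 0.2870i, |z|^2 = 0.3281
Iter 10: z = -0.5346 + -0.1055i, |z|^2 = 0.2969
Iter 11: z = -0.4233 + 0.2918i, |z|^2 = 0.2644
Iter 12: z = -0.6040 + -0.0681i, |z|^2 = 0.3694
Iter 13: z = -0.3379 + 0.2612i, |z|^2 = 0.1824
Iter 14: z = -0.6521 + 0.0025i, |z|^2 = 0.4252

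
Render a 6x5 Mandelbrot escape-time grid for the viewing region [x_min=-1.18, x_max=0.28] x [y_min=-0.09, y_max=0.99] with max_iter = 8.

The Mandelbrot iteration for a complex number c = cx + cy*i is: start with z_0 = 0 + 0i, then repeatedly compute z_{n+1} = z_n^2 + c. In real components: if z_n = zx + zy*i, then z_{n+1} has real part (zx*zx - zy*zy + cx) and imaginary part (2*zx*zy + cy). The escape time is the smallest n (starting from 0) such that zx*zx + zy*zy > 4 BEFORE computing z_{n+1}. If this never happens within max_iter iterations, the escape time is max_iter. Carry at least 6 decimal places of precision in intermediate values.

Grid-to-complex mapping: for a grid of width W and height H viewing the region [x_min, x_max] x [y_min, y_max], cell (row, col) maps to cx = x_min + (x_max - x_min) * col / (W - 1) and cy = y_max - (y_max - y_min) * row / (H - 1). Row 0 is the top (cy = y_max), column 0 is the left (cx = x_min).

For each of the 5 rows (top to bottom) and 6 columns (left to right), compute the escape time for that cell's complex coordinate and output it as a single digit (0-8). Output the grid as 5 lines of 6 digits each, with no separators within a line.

Answer: 334584
346886
668888
888888
888888

Derivation:
(row=0, col=0): c = -1.1800 + 0.9900i → escape time 3
(row=0, col=1): c = -0.8880 + 0.9900i → escape time 3
(row=0, col=2): c = -0.5960 + 0.9900i → escape time 4
(row=0, col=3): c = -0.3040 + 0.9900i → escape time 5
(row=0, col=4): c = -0.0120 + 0.9900i → escape time 8
(row=0, col=5): c = 0.2800 + 0.9900i → escape time 4
(row=1, col=0): c = -1.1800 + 0.7200i → escape time 3
(row=1, col=1): c = -0.8880 + 0.7200i → escape time 4
(row=1, col=2): c = -0.5960 + 0.7200i → escape time 6
(row=1, col=3): c = -0.3040 + 0.7200i → escape time 8
(row=1, col=4): c = -0.0120 + 0.7200i → escape time 8
(row=1, col=5): c = 0.2800 + 0.7200i → escape time 6
(row=2, col=0): c = -1.1800 + 0.4500i → escape time 6
(row=2, col=1): c = -0.8880 + 0.4500i → escape time 6
(row=2, col=2): c = -0.5960 + 0.4500i → escape time 8
(row=2, col=3): c = -0.3040 + 0.4500i → escape time 8
(row=2, col=4): c = -0.0120 + 0.4500i → escape time 8
(row=2, col=5): c = 0.2800 + 0.4500i → escape time 8
(row=3, col=0): c = -1.1800 + 0.1800i → escape time 8
(row=3, col=1): c = -0.8880 + 0.1800i → escape time 8
(row=3, col=2): c = -0.5960 + 0.1800i → escape time 8
(row=3, col=3): c = -0.3040 + 0.1800i → escape time 8
(row=3, col=4): c = -0.0120 + 0.1800i → escape time 8
(row=3, col=5): c = 0.2800 + 0.1800i → escape time 8
(row=4, col=0): c = -1.1800 + -0.0900i → escape time 8
(row=4, col=1): c = -0.8880 + -0.0900i → escape time 8
(row=4, col=2): c = -0.5960 + -0.0900i → escape time 8
(row=4, col=3): c = -0.3040 + -0.0900i → escape time 8
(row=4, col=4): c = -0.0120 + -0.0900i → escape time 8
(row=4, col=5): c = 0.2800 + -0.0900i → escape time 8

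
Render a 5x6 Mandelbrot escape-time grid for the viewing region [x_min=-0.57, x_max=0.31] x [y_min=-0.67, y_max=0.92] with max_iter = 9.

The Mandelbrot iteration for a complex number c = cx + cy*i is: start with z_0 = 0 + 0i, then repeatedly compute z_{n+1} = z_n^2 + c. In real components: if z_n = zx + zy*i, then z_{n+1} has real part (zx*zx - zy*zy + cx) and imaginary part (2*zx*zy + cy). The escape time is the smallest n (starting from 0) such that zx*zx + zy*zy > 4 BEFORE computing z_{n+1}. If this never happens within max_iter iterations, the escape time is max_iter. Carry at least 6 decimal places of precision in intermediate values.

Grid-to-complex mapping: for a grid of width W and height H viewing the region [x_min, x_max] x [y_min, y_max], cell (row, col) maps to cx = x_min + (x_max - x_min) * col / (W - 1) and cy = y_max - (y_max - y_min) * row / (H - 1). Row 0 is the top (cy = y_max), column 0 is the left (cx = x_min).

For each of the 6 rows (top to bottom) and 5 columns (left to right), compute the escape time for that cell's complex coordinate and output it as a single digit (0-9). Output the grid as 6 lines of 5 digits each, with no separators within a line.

Answer: 45954
99999
99999
99999
99999
99997

Derivation:
(row=0, col=0): c = -0.5700 + 0.9200i → escape time 4
(row=0, col=1): c = -0.3500 + 0.9200i → escape time 5
(row=0, col=2): c = -0.1300 + 0.9200i → escape time 9
(row=0, col=3): c = 0.0900 + 0.9200i → escape time 5
(row=0, col=4): c = 0.3100 + 0.9200i → escape time 4
(row=1, col=0): c = -0.5700 + 0.6020i → escape time 9
(row=1, col=1): c = -0.3500 + 0.6020i → escape time 9
(row=1, col=2): c = -0.1300 + 0.6020i → escape time 9
(row=1, col=3): c = 0.0900 + 0.6020i → escape time 9
(row=1, col=4): c = 0.3100 + 0.6020i → escape time 9
(row=2, col=0): c = -0.5700 + 0.2840i → escape time 9
(row=2, col=1): c = -0.3500 + 0.2840i → escape time 9
(row=2, col=2): c = -0.1300 + 0.2840i → escape time 9
(row=2, col=3): c = 0.0900 + 0.2840i → escape time 9
(row=2, col=4): c = 0.3100 + 0.2840i → escape time 9
(row=3, col=0): c = -0.5700 + -0.0340i → escape time 9
(row=3, col=1): c = -0.3500 + -0.0340i → escape time 9
(row=3, col=2): c = -0.1300 + -0.0340i → escape time 9
(row=3, col=3): c = 0.0900 + -0.0340i → escape time 9
(row=3, col=4): c = 0.3100 + -0.0340i → escape time 9
(row=4, col=0): c = -0.5700 + -0.3520i → escape time 9
(row=4, col=1): c = -0.3500 + -0.3520i → escape time 9
(row=4, col=2): c = -0.1300 + -0.3520i → escape time 9
(row=4, col=3): c = 0.0900 + -0.3520i → escape time 9
(row=4, col=4): c = 0.3100 + -0.3520i → escape time 9
(row=5, col=0): c = -0.5700 + -0.6700i → escape time 9
(row=5, col=1): c = -0.3500 + -0.6700i → escape time 9
(row=5, col=2): c = -0.1300 + -0.6700i → escape time 9
(row=5, col=3): c = 0.0900 + -0.6700i → escape time 9
(row=5, col=4): c = 0.3100 + -0.6700i → escape time 7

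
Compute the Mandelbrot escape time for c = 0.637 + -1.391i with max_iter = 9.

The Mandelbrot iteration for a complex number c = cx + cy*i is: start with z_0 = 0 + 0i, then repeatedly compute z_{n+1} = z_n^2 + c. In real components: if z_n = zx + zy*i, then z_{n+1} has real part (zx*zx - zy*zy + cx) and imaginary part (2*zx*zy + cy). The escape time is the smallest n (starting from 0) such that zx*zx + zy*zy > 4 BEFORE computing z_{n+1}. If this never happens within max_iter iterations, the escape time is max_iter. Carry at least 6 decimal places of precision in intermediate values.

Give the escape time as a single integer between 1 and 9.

z_0 = 0 + 0i, c = 0.6370 + -1.3910i
Iter 1: z = 0.6370 + -1.3910i, |z|^2 = 2.3407
Iter 2: z = -0.8921 + -3.1631i, |z|^2 = 10.8013
Escaped at iteration 2

Answer: 2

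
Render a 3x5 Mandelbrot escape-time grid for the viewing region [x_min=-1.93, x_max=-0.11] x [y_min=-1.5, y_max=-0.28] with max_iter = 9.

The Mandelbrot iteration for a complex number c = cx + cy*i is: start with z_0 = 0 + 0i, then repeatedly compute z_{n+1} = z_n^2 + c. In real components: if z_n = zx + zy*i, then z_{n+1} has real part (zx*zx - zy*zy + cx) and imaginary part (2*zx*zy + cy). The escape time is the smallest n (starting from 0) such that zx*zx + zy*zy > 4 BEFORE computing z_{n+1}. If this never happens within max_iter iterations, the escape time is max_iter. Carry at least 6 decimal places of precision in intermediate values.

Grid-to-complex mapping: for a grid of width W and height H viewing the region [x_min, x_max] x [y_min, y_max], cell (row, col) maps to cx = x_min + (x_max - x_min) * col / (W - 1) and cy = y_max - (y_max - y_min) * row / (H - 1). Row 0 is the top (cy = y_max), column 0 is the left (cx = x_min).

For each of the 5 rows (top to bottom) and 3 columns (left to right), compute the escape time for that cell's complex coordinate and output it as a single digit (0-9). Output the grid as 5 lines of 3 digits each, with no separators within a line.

(row=0, col=0): c = -1.9300 + -0.2800i → escape time 3
(row=0, col=1): c = -1.0200 + -0.2800i → escape time 9
(row=0, col=2): c = -0.1100 + -0.2800i → escape time 9
(row=1, col=0): c = -1.9300 + -0.5850i → escape time 1
(row=1, col=1): c = -1.0200 + -0.5850i → escape time 5
(row=1, col=2): c = -0.1100 + -0.5850i → escape time 9
(row=2, col=0): c = -1.9300 + -0.8900i → escape time 1
(row=2, col=1): c = -1.0200 + -0.8900i → escape time 3
(row=2, col=2): c = -0.1100 + -0.8900i → escape time 9
(row=3, col=0): c = -1.9300 + -1.1950i → escape time 1
(row=3, col=1): c = -1.0200 + -1.1950i → escape time 3
(row=3, col=2): c = -0.1100 + -1.1950i → escape time 3
(row=4, col=0): c = -1.9300 + -1.5000i → escape time 1
(row=4, col=1): c = -1.0200 + -1.5000i → escape time 2
(row=4, col=2): c = -0.1100 + -1.5000i → escape time 2

Answer: 399
159
139
133
122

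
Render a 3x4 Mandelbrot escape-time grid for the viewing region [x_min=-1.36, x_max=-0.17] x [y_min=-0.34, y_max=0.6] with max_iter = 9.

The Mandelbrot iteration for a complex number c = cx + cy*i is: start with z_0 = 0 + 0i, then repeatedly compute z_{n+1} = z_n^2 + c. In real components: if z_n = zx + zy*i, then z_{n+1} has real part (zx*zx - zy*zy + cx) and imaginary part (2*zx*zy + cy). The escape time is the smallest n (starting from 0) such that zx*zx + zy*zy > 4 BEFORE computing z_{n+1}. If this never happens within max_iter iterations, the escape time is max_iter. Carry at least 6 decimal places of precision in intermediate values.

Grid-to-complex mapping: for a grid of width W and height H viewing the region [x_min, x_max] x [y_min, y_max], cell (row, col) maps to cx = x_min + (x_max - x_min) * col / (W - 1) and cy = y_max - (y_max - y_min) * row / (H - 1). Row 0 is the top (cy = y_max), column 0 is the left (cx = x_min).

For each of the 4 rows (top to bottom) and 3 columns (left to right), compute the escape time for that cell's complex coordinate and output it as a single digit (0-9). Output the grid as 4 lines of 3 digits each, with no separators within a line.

Answer: 359
699
999
699

Derivation:
(row=0, col=0): c = -1.3600 + 0.6000i → escape time 3
(row=0, col=1): c = -0.7650 + 0.6000i → escape time 5
(row=0, col=2): c = -0.1700 + 0.6000i → escape time 9
(row=1, col=0): c = -1.3600 + 0.2867i → escape time 6
(row=1, col=1): c = -0.7650 + 0.2867i → escape time 9
(row=1, col=2): c = -0.1700 + 0.2867i → escape time 9
(row=2, col=0): c = -1.3600 + -0.0267i → escape time 9
(row=2, col=1): c = -0.7650 + -0.0267i → escape time 9
(row=2, col=2): c = -0.1700 + -0.0267i → escape time 9
(row=3, col=0): c = -1.3600 + -0.3400i → escape time 6
(row=3, col=1): c = -0.7650 + -0.3400i → escape time 9
(row=3, col=2): c = -0.1700 + -0.3400i → escape time 9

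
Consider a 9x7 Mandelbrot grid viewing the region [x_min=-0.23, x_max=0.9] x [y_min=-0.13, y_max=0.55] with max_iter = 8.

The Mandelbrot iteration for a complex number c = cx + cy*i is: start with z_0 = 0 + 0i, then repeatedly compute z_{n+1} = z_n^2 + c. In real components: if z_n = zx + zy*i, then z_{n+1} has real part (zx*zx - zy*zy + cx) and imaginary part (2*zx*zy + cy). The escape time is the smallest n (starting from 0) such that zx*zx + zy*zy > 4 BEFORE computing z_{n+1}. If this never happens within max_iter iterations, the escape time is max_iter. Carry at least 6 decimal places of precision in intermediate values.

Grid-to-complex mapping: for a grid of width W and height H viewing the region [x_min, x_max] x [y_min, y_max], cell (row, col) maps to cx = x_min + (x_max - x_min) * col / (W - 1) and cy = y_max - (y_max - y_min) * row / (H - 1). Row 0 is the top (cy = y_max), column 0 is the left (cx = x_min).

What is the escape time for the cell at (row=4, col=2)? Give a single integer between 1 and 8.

z_0 = 0 + 0i, c = 0.0525 + 0.0967i
Iter 1: z = 0.0525 + 0.0967i, |z|^2 = 0.0121
Iter 2: z = 0.0459 + 0.1068i, |z|^2 = 0.0135
Iter 3: z = 0.0432 + 0.1065i, |z|^2 = 0.0132
Iter 4: z = 0.0430 + 0.1059i, |z|^2 = 0.0131
Iter 5: z = 0.0431 + 0.1058i, |z|^2 = 0.0131
Iter 6: z = 0.0432 + 0.1058i, |z|^2 = 0.0131
Iter 7: z = 0.0432 + 0.1058i, |z|^2 = 0.0131

Answer: 8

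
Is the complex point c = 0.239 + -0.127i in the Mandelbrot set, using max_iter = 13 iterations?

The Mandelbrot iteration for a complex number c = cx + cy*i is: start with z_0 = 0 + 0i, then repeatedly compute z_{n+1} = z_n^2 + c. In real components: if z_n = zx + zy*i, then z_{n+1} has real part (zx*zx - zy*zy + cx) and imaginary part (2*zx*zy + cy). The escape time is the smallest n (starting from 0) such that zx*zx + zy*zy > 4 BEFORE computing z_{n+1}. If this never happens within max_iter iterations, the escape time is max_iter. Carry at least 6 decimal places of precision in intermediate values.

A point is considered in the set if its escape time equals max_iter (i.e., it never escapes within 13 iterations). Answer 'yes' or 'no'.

z_0 = 0 + 0i, c = 0.2390 + -0.1270i
Iter 1: z = 0.2390 + -0.1270i, |z|^2 = 0.0732
Iter 2: z = 0.2800 + -0.1877i, |z|^2 = 0.1136
Iter 3: z = 0.2822 + -0.2321i, |z|^2 = 0.1335
Iter 4: z = 0.2647 + -0.2580i, |z|^2 = 0.1366
Iter 5: z = 0.2425 + -0.2636i, |z|^2 = 0.1283
Iter 6: z = 0.2283 + -0.2549i, |z|^2 = 0.1171
Iter 7: z = 0.2262 + -0.2434i, |z|^2 = 0.1104
Iter 8: z = 0.2309 + -0.2371i, |z|^2 = 0.1095
Iter 9: z = 0.2361 + -0.2365i, |z|^2 = 0.1117
Iter 10: z = 0.2388 + -0.2387i, |z|^2 = 0.1140
Iter 11: z = 0.2391 + -0.2410i, |z|^2 = 0.1152
Iter 12: z = 0.2381 + -0.2422i, |z|^2 = 0.1154
Did not escape in 13 iterations → in set

Answer: yes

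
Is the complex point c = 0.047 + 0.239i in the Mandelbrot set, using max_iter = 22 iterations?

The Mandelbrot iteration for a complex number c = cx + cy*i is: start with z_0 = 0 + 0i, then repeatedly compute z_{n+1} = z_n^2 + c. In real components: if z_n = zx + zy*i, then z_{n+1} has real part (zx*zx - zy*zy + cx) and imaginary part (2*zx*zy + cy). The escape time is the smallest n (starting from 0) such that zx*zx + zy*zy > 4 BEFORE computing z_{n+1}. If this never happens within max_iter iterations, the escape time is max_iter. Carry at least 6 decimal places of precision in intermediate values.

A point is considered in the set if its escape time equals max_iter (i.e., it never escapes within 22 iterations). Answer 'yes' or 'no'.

Answer: yes

Derivation:
z_0 = 0 + 0i, c = 0.0470 + 0.2390i
Iter 1: z = 0.0470 + 0.2390i, |z|^2 = 0.0593
Iter 2: z = -0.0079 + 0.2615i, |z|^2 = 0.0684
Iter 3: z = -0.0213 + 0.2349i, |z|^2 = 0.0556
Iter 4: z = -0.0077 + 0.2290i, |z|^2 = 0.0525
Iter 5: z = -0.0054 + 0.2355i, |z|^2 = 0.0555
Iter 6: z = -0.0084 + 0.2365i, |z|^2 = 0.0560
Iter 7: z = -0.0088 + 0.2350i, |z|^2 = 0.0553
Iter 8: z = -0.0082 + 0.2348i, |z|^2 = 0.0552
Iter 9: z = -0.0081 + 0.2352i, |z|^2 = 0.0554
Iter 10: z = -0.0082 + 0.2352i, |z|^2 = 0.0554
Iter 11: z = -0.0083 + 0.2351i, |z|^2 = 0.0554
Iter 12: z = -0.0082 + 0.2351i, |z|^2 = 0.0553
Iter 13: z = -0.0082 + 0.2351i, |z|^2 = 0.0554
Iter 14: z = -0.0082 + 0.2351i, |z|^2 = 0.0554
Iter 15: z = -0.0082 + 0.2351i, |z|^2 = 0.0554
Iter 16: z = -0.0082 + 0.2351i, |z|^2 = 0.0554
Iter 17: z = -0.0082 + 0.2351i, |z|^2 = 0.0554
Iter 18: z = -0.0082 + 0.2351i, |z|^2 = 0.0554
Iter 19: z = -0.0082 + 0.2351i, |z|^2 = 0.0554
Iter 20: z = -0.0082 + 0.2351i, |z|^2 = 0.0554
Iter 21: z = -0.0082 + 0.2351i, |z|^2 = 0.0554
Did not escape in 22 iterations → in set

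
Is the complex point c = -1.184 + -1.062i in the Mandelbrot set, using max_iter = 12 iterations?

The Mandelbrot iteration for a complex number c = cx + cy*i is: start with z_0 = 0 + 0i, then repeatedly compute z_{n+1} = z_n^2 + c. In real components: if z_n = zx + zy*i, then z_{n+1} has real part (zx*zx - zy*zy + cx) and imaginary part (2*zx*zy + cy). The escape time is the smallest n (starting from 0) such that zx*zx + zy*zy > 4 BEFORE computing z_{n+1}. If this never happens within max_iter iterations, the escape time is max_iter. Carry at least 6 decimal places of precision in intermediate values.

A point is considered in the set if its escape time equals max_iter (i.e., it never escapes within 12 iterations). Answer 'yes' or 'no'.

z_0 = 0 + 0i, c = -1.1840 + -1.0620i
Iter 1: z = -1.1840 + -1.0620i, |z|^2 = 2.5297
Iter 2: z = -0.9100 + 1.4528i, |z|^2 = 2.9388
Iter 3: z = -2.4666 + -3.7061i, |z|^2 = 19.8192
Escaped at iteration 3

Answer: no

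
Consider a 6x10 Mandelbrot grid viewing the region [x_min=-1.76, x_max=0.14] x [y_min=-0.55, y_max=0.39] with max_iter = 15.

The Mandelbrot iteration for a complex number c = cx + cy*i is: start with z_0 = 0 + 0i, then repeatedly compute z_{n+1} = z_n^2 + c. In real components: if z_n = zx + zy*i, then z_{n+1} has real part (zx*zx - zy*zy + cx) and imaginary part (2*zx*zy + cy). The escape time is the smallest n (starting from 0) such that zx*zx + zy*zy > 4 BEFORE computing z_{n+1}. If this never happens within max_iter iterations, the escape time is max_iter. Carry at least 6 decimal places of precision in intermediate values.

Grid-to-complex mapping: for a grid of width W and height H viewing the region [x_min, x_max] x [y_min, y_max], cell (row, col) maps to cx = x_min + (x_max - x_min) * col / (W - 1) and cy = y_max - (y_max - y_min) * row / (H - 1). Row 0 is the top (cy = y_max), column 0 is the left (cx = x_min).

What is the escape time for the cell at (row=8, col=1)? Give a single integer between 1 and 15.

z_0 = 0 + 0i, c = -1.3800 + -0.4456i
Iter 1: z = -1.3800 + -0.4456i, |z|^2 = 2.1029
Iter 2: z = 0.3259 + 0.7842i, |z|^2 = 0.7211
Iter 3: z = -1.8887 + 0.0655i, |z|^2 = 3.5716
Iter 4: z = 2.1830 + -0.6931i, |z|^2 = 5.2461
Escaped at iteration 4

Answer: 4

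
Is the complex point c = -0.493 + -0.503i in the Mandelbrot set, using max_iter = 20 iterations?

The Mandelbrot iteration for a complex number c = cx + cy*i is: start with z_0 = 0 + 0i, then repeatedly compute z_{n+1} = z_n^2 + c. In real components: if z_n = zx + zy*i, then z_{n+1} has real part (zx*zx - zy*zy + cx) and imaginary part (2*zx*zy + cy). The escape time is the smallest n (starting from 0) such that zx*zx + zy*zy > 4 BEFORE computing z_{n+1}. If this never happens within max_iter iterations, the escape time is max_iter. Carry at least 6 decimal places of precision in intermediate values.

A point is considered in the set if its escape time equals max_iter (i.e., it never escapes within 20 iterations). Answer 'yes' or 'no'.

Answer: yes

Derivation:
z_0 = 0 + 0i, c = -0.4930 + -0.5030i
Iter 1: z = -0.4930 + -0.5030i, |z|^2 = 0.4961
Iter 2: z = -0.5030 + -0.0070i, |z|^2 = 0.2530
Iter 3: z = -0.2401 + -0.4959i, |z|^2 = 0.3036
Iter 4: z = -0.6813 + -0.2649i, |z|^2 = 0.5343
Iter 5: z = -0.0990 + -0.1421i, |z|^2 = 0.0300
Iter 6: z = -0.5034 + -0.4749i, |z|^2 = 0.4789
Iter 7: z = -0.4651 + -0.0249i, |z|^2 = 0.2169
Iter 8: z = -0.2773 + -0.4798i, |z|^2 = 0.3071
Iter 9: z = -0.6463 + -0.2369i, |z|^2 = 0.4739
Iter 10: z = -0.1314 + -0.1968i, |z|^2 = 0.0560
Iter 11: z = -0.5145 + -0.4513i, |z|^2 = 0.4683
Iter 12: z = -0.4320 + -0.0386i, |z|^2 = 0.1881
Iter 13: z = -0.3079 + -0.4696i, |z|^2 = 0.3153
Iter 14: z = -0.6187 + -0.2138i, |z|^2 = 0.4286
Iter 15: z = -0.1559 + -0.2384i, |z|^2 = 0.0811
Iter 16: z = -0.5255 + -0.4287i, |z|^2 = 0.4599
Iter 17: z = -0.4006 + -0.0524i, |z|^2 = 0.1632
Iter 18: z = -0.3353 + -0.4610i, |z|^2 = 0.3249
Iter 19: z = -0.5931 + -0.1939i, |z|^2 = 0.3894
Did not escape in 20 iterations → in set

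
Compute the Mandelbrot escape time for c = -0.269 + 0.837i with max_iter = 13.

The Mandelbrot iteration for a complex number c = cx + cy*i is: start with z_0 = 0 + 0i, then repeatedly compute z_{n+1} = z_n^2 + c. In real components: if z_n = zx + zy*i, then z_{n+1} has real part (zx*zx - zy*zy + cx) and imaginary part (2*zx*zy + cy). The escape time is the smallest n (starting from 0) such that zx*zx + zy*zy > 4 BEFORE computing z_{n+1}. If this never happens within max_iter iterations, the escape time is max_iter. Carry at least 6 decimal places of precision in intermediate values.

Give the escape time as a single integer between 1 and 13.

z_0 = 0 + 0i, c = -0.2690 + 0.8370i
Iter 1: z = -0.2690 + 0.8370i, |z|^2 = 0.7729
Iter 2: z = -0.8972 + 0.3867i, |z|^2 = 0.9545
Iter 3: z = 0.3864 + 0.1431i, |z|^2 = 0.1698
Iter 4: z = -0.1401 + 0.9476i, |z|^2 = 0.9176
Iter 5: z = -1.1473 + 0.5714i, |z|^2 = 1.6429
Iter 6: z = 0.7208 + -0.4742i, |z|^2 = 0.7445
Iter 7: z = 0.0258 + 0.1534i, |z|^2 = 0.0242
Iter 8: z = -0.2919 + 0.8449i, |z|^2 = 0.7990
Iter 9: z = -0.8977 + 0.3438i, |z|^2 = 0.9240
Iter 10: z = 0.4186 + 0.2197i, |z|^2 = 0.2235
Iter 11: z = -0.1420 + 1.0210i, |z|^2 = 1.0625
Iter 12: z = -1.2912 + 0.5470i, |z|^2 = 1.9664

Answer: 13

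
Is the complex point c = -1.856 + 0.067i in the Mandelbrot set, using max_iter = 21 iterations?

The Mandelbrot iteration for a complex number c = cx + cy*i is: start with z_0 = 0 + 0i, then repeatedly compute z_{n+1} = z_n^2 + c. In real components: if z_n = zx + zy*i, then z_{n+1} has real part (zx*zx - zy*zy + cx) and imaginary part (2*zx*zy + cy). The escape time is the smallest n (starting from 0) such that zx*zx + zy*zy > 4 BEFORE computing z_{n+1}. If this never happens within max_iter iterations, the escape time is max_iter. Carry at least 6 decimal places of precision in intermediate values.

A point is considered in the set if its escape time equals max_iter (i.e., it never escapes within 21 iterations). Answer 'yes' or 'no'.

Answer: no

Derivation:
z_0 = 0 + 0i, c = -1.8560 + 0.0670i
Iter 1: z = -1.8560 + 0.0670i, |z|^2 = 3.4492
Iter 2: z = 1.5842 + -0.1817i, |z|^2 = 2.5429
Iter 3: z = 0.6208 + -0.5087i, |z|^2 = 0.6442
Iter 4: z = -1.7294 + -0.5647i, |z|^2 = 3.3096
Iter 5: z = 0.8159 + 2.0200i, |z|^2 = 4.7462
Escaped at iteration 5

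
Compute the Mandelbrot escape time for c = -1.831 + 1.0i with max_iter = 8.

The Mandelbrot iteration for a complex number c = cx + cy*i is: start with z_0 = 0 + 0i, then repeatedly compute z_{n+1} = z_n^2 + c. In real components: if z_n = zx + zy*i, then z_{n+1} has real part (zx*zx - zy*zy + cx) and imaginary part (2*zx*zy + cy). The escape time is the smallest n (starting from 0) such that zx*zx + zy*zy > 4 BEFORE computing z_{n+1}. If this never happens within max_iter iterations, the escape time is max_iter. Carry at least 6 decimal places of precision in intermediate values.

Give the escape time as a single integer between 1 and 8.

z_0 = 0 + 0i, c = -1.8310 + 1.0000i
Iter 1: z = -1.8310 + 1.0000i, |z|^2 = 4.3526
Escaped at iteration 1

Answer: 1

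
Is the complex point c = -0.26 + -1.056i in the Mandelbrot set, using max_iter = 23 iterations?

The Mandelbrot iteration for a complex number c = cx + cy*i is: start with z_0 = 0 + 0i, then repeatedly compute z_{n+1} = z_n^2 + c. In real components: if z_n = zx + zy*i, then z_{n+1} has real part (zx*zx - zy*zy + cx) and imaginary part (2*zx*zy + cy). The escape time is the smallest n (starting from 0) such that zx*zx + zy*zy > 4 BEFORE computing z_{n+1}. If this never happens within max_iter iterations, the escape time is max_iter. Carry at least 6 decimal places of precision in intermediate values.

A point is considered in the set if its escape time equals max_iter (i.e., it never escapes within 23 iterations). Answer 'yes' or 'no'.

z_0 = 0 + 0i, c = -0.2600 + -1.0560i
Iter 1: z = -0.2600 + -1.0560i, |z|^2 = 1.1827
Iter 2: z = -1.3075 + -0.5069i, |z|^2 = 1.9666
Iter 3: z = 1.1927 + 0.2695i, |z|^2 = 1.4952
Iter 4: z = 1.0899 + -0.4131i, |z|^2 = 1.3586
Iter 5: z = 0.7574 + -1.9564i, |z|^2 = 4.4012
Escaped at iteration 5

Answer: no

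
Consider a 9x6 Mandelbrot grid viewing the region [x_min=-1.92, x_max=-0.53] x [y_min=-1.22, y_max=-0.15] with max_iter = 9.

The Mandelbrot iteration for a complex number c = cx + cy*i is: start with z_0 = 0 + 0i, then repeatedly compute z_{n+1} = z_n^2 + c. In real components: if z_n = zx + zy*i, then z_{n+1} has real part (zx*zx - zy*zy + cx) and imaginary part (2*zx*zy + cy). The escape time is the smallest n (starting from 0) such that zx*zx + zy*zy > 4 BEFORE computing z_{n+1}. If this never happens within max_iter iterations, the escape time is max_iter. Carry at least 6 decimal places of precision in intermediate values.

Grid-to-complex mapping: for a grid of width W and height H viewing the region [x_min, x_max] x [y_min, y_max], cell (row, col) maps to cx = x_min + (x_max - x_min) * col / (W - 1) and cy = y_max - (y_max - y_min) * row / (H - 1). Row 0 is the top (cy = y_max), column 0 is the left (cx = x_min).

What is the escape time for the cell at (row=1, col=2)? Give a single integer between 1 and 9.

z_0 = 0 + 0i, c = -1.5725 + -0.3640i
Iter 1: z = -1.5725 + -0.3640i, |z|^2 = 2.6053
Iter 2: z = 0.7678 + 0.7808i, |z|^2 = 1.1991
Iter 3: z = -1.5927 + 0.8349i, |z|^2 = 3.2336
Iter 4: z = 0.2670 + -3.0234i, |z|^2 = 9.2125
Escaped at iteration 4

Answer: 4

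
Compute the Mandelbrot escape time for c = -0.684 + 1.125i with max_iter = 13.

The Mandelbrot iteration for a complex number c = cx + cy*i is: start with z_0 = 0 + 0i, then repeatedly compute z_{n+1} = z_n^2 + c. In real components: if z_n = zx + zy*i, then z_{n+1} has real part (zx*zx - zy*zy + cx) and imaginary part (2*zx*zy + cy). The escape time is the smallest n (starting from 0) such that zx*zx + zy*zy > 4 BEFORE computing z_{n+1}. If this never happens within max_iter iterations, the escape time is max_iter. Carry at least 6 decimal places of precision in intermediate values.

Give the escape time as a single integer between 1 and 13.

z_0 = 0 + 0i, c = -0.6840 + 1.1250i
Iter 1: z = -0.6840 + 1.1250i, |z|^2 = 1.7335
Iter 2: z = -1.4818 + -0.4140i, |z|^2 = 2.3670
Iter 3: z = 1.3402 + 2.3519i, |z|^2 = 7.3277
Escaped at iteration 3

Answer: 3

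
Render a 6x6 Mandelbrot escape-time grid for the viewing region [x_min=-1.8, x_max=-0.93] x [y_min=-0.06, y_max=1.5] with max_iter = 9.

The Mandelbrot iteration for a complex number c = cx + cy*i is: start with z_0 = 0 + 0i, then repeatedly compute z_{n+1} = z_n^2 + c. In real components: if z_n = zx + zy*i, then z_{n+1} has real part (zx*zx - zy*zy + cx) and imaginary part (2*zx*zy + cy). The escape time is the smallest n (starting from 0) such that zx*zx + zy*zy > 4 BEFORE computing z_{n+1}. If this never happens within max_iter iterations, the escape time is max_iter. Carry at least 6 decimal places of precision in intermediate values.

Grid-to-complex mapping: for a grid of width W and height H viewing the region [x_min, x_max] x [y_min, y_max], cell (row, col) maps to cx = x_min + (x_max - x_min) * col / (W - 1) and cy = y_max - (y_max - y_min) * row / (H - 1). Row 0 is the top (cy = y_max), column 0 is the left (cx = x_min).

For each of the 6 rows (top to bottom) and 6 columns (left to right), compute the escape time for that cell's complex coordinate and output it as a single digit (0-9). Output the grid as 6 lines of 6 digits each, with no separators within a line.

(row=0, col=0): c = -1.8000 + 1.5000i → escape time 1
(row=0, col=1): c = -1.6260 + 1.5000i → escape time 1
(row=0, col=2): c = -1.4520 + 1.5000i → escape time 1
(row=0, col=3): c = -1.2780 + 1.5000i → escape time 2
(row=0, col=4): c = -1.1040 + 1.5000i → escape time 2
(row=0, col=5): c = -0.9300 + 1.5000i → escape time 2
(row=1, col=0): c = -1.8000 + 1.1880i → escape time 1
(row=1, col=1): c = -1.6260 + 1.1880i → escape time 1
(row=1, col=2): c = -1.4520 + 1.1880i → escape time 2
(row=1, col=3): c = -1.2780 + 1.1880i → escape time 2
(row=1, col=4): c = -1.1040 + 1.1880i → escape time 3
(row=1, col=5): c = -0.9300 + 1.1880i → escape time 3
(row=2, col=0): c = -1.8000 + 0.8760i → escape time 1
(row=2, col=1): c = -1.6260 + 0.8760i → escape time 3
(row=2, col=2): c = -1.4520 + 0.8760i → escape time 3
(row=2, col=3): c = -1.2780 + 0.8760i → escape time 3
(row=2, col=4): c = -1.1040 + 0.8760i → escape time 3
(row=2, col=5): c = -0.9300 + 0.8760i → escape time 3
(row=3, col=0): c = -1.8000 + 0.5640i → escape time 3
(row=3, col=1): c = -1.6260 + 0.5640i → escape time 3
(row=3, col=2): c = -1.4520 + 0.5640i → escape time 3
(row=3, col=3): c = -1.2780 + 0.5640i → escape time 3
(row=3, col=4): c = -1.1040 + 0.5640i → escape time 4
(row=3, col=5): c = -0.9300 + 0.5640i → escape time 5
(row=4, col=0): c = -1.8000 + 0.2520i → escape time 4
(row=4, col=1): c = -1.6260 + 0.2520i → escape time 4
(row=4, col=2): c = -1.4520 + 0.2520i → escape time 5
(row=4, col=3): c = -1.2780 + 0.2520i → escape time 8
(row=4, col=4): c = -1.1040 + 0.2520i → escape time 9
(row=4, col=5): c = -0.9300 + 0.2520i → escape time 9
(row=5, col=0): c = -1.8000 + -0.0600i → escape time 6
(row=5, col=1): c = -1.6260 + -0.0600i → escape time 6
(row=5, col=2): c = -1.4520 + -0.0600i → escape time 9
(row=5, col=3): c = -1.2780 + -0.0600i → escape time 9
(row=5, col=4): c = -1.1040 + -0.0600i → escape time 9
(row=5, col=5): c = -0.9300 + -0.0600i → escape time 9

Answer: 111222
112233
133333
333345
445899
669999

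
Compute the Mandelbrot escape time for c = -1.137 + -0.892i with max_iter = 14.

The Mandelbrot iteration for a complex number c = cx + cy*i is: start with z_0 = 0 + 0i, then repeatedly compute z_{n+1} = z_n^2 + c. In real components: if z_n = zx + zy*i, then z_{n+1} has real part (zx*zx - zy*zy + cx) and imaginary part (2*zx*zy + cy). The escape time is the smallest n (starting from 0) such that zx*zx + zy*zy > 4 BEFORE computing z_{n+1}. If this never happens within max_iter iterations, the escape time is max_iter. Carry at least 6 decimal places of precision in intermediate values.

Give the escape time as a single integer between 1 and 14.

z_0 = 0 + 0i, c = -1.1370 + -0.8920i
Iter 1: z = -1.1370 + -0.8920i, |z|^2 = 2.0884
Iter 2: z = -0.6399 + 1.1364i, |z|^2 = 1.7009
Iter 3: z = -2.0190 + -2.3464i, |z|^2 = 9.5816
Escaped at iteration 3

Answer: 3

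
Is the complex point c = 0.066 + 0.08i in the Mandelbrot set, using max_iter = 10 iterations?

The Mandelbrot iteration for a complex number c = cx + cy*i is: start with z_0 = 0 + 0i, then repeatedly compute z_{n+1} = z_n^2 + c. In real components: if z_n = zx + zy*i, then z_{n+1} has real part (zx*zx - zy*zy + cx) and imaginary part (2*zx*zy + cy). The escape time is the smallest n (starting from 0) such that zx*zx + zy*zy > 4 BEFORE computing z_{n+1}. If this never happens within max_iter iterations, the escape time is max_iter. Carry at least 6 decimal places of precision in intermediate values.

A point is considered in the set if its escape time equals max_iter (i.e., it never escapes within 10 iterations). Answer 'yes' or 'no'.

Answer: yes

Derivation:
z_0 = 0 + 0i, c = 0.0660 + 0.0800i
Iter 1: z = 0.0660 + 0.0800i, |z|^2 = 0.0108
Iter 2: z = 0.0640 + 0.0906i, |z|^2 = 0.0123
Iter 3: z = 0.0619 + 0.0916i, |z|^2 = 0.0122
Iter 4: z = 0.0614 + 0.0913i, |z|^2 = 0.0121
Iter 5: z = 0.0614 + 0.0912i, |z|^2 = 0.0121
Iter 6: z = 0.0615 + 0.0912i, |z|^2 = 0.0121
Iter 7: z = 0.0615 + 0.0912i, |z|^2 = 0.0121
Iter 8: z = 0.0615 + 0.0912i, |z|^2 = 0.0121
Iter 9: z = 0.0615 + 0.0912i, |z|^2 = 0.0121
Did not escape in 10 iterations → in set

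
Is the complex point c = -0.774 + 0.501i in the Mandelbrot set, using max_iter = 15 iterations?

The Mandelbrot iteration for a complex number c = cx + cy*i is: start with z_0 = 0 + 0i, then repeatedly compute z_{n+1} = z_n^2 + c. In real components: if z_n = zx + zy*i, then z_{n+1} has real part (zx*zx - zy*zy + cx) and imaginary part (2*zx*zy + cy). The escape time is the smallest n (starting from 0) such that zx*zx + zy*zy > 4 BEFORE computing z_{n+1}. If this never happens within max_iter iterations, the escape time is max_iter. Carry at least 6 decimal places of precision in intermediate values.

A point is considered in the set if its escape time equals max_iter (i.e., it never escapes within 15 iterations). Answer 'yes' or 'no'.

z_0 = 0 + 0i, c = -0.7740 + 0.5010i
Iter 1: z = -0.7740 + 0.5010i, |z|^2 = 0.8501
Iter 2: z = -0.4259 + -0.2745i, |z|^2 = 0.2568
Iter 3: z = -0.6680 + 0.7349i, |z|^2 = 0.9862
Iter 4: z = -0.8679 + -0.4807i, |z|^2 = 0.9843
Iter 5: z = -0.2519 + 1.3354i, |z|^2 = 1.8468
Iter 6: z = -2.4939 + -0.1719i, |z|^2 = 6.2491
Escaped at iteration 6

Answer: no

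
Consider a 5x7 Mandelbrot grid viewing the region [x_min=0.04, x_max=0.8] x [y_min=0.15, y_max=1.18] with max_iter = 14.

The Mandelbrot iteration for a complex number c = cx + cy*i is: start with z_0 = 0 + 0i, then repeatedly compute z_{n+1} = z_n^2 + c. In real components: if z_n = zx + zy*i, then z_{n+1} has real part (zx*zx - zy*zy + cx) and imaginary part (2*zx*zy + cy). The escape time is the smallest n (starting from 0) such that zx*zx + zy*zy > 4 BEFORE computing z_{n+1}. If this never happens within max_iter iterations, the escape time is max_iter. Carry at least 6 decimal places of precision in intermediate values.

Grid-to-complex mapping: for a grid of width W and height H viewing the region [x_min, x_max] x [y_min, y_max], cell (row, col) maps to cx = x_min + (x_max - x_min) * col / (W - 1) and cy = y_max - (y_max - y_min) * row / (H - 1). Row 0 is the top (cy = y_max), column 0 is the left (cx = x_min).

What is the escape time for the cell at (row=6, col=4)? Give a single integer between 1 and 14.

z_0 = 0 + 0i, c = 0.8000 + 0.1500i
Iter 1: z = 0.8000 + 0.1500i, |z|^2 = 0.6625
Iter 2: z = 1.4175 + 0.3900i, |z|^2 = 2.1614
Iter 3: z = 2.6572 + 1.2556i, |z|^2 = 8.6374
Escaped at iteration 3

Answer: 3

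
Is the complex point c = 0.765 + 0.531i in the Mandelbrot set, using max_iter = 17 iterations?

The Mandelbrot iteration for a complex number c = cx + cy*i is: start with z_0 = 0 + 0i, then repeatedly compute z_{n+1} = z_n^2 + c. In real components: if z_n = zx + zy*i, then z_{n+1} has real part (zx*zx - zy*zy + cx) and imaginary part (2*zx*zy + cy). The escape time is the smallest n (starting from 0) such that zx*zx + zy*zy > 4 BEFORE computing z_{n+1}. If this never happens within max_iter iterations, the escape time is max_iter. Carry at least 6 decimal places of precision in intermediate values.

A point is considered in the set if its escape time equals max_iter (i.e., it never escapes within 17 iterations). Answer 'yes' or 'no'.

Answer: no

Derivation:
z_0 = 0 + 0i, c = 0.7650 + 0.5310i
Iter 1: z = 0.7650 + 0.5310i, |z|^2 = 0.8672
Iter 2: z = 1.0683 + 1.3434i, |z|^2 = 2.9460
Iter 3: z = 0.1014 + 3.4013i, |z|^2 = 11.5790
Escaped at iteration 3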